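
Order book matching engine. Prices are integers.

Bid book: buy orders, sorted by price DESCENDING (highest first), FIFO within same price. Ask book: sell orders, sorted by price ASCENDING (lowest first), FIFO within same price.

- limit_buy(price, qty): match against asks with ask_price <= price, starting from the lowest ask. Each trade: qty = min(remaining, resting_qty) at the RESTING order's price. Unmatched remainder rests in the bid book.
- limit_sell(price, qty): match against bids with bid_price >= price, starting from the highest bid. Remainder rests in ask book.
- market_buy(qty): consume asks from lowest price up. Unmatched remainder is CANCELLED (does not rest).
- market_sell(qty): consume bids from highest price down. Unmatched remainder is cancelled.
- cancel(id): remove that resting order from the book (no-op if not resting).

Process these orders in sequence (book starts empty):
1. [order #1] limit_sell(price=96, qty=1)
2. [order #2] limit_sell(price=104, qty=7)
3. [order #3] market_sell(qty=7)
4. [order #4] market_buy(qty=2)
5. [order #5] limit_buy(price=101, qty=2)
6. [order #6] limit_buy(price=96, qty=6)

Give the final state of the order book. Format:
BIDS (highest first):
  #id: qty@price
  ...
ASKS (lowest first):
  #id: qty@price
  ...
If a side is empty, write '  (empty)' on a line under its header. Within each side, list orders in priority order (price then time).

After op 1 [order #1] limit_sell(price=96, qty=1): fills=none; bids=[-] asks=[#1:1@96]
After op 2 [order #2] limit_sell(price=104, qty=7): fills=none; bids=[-] asks=[#1:1@96 #2:7@104]
After op 3 [order #3] market_sell(qty=7): fills=none; bids=[-] asks=[#1:1@96 #2:7@104]
After op 4 [order #4] market_buy(qty=2): fills=#4x#1:1@96 #4x#2:1@104; bids=[-] asks=[#2:6@104]
After op 5 [order #5] limit_buy(price=101, qty=2): fills=none; bids=[#5:2@101] asks=[#2:6@104]
After op 6 [order #6] limit_buy(price=96, qty=6): fills=none; bids=[#5:2@101 #6:6@96] asks=[#2:6@104]

Answer: BIDS (highest first):
  #5: 2@101
  #6: 6@96
ASKS (lowest first):
  #2: 6@104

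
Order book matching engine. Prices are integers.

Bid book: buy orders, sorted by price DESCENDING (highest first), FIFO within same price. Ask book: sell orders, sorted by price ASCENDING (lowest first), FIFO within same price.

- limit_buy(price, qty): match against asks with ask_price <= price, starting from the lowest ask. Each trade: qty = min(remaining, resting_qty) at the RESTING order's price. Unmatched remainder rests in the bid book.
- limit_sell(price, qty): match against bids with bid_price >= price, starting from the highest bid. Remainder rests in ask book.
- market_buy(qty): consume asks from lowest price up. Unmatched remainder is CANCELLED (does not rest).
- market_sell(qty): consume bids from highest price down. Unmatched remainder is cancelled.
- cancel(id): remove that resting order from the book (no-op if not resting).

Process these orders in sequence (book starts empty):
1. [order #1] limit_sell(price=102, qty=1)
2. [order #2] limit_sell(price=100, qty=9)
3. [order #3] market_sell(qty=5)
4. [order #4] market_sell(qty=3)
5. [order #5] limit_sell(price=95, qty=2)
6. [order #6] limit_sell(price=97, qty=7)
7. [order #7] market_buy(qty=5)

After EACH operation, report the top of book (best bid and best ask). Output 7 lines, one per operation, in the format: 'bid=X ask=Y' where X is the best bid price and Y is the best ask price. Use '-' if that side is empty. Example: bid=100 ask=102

Answer: bid=- ask=102
bid=- ask=100
bid=- ask=100
bid=- ask=100
bid=- ask=95
bid=- ask=95
bid=- ask=97

Derivation:
After op 1 [order #1] limit_sell(price=102, qty=1): fills=none; bids=[-] asks=[#1:1@102]
After op 2 [order #2] limit_sell(price=100, qty=9): fills=none; bids=[-] asks=[#2:9@100 #1:1@102]
After op 3 [order #3] market_sell(qty=5): fills=none; bids=[-] asks=[#2:9@100 #1:1@102]
After op 4 [order #4] market_sell(qty=3): fills=none; bids=[-] asks=[#2:9@100 #1:1@102]
After op 5 [order #5] limit_sell(price=95, qty=2): fills=none; bids=[-] asks=[#5:2@95 #2:9@100 #1:1@102]
After op 6 [order #6] limit_sell(price=97, qty=7): fills=none; bids=[-] asks=[#5:2@95 #6:7@97 #2:9@100 #1:1@102]
After op 7 [order #7] market_buy(qty=5): fills=#7x#5:2@95 #7x#6:3@97; bids=[-] asks=[#6:4@97 #2:9@100 #1:1@102]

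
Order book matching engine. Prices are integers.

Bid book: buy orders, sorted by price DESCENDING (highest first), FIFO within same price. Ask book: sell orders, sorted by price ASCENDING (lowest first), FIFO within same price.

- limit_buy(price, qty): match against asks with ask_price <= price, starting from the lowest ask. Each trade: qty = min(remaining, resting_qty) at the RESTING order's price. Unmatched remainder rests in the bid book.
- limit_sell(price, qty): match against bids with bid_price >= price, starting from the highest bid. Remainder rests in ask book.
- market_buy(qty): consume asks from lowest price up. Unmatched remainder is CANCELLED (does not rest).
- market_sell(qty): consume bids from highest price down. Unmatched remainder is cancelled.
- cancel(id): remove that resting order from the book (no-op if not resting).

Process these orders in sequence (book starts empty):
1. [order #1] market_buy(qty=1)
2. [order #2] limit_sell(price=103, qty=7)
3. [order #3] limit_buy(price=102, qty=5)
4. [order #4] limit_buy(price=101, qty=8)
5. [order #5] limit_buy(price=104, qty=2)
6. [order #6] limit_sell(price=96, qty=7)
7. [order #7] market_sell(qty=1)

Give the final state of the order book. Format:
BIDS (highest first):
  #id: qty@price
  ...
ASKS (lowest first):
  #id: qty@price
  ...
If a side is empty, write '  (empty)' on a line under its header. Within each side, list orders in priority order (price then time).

Answer: BIDS (highest first):
  #4: 5@101
ASKS (lowest first):
  #2: 5@103

Derivation:
After op 1 [order #1] market_buy(qty=1): fills=none; bids=[-] asks=[-]
After op 2 [order #2] limit_sell(price=103, qty=7): fills=none; bids=[-] asks=[#2:7@103]
After op 3 [order #3] limit_buy(price=102, qty=5): fills=none; bids=[#3:5@102] asks=[#2:7@103]
After op 4 [order #4] limit_buy(price=101, qty=8): fills=none; bids=[#3:5@102 #4:8@101] asks=[#2:7@103]
After op 5 [order #5] limit_buy(price=104, qty=2): fills=#5x#2:2@103; bids=[#3:5@102 #4:8@101] asks=[#2:5@103]
After op 6 [order #6] limit_sell(price=96, qty=7): fills=#3x#6:5@102 #4x#6:2@101; bids=[#4:6@101] asks=[#2:5@103]
After op 7 [order #7] market_sell(qty=1): fills=#4x#7:1@101; bids=[#4:5@101] asks=[#2:5@103]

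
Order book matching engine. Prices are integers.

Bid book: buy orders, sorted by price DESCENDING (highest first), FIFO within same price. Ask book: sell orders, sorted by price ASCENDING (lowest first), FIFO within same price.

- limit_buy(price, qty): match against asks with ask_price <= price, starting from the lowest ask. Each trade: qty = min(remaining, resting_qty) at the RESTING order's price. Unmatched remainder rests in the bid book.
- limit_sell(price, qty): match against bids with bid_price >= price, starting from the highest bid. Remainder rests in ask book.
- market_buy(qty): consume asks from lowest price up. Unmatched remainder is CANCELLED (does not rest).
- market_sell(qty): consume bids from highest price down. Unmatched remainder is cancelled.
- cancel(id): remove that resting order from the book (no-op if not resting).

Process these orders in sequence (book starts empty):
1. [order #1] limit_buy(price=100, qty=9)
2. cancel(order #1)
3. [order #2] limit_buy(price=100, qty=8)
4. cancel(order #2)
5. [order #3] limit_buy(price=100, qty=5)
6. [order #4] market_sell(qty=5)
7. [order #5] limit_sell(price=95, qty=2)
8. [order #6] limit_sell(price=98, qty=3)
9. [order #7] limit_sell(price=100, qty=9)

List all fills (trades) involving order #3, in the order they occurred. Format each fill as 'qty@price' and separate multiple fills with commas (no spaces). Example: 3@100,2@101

Answer: 5@100

Derivation:
After op 1 [order #1] limit_buy(price=100, qty=9): fills=none; bids=[#1:9@100] asks=[-]
After op 2 cancel(order #1): fills=none; bids=[-] asks=[-]
After op 3 [order #2] limit_buy(price=100, qty=8): fills=none; bids=[#2:8@100] asks=[-]
After op 4 cancel(order #2): fills=none; bids=[-] asks=[-]
After op 5 [order #3] limit_buy(price=100, qty=5): fills=none; bids=[#3:5@100] asks=[-]
After op 6 [order #4] market_sell(qty=5): fills=#3x#4:5@100; bids=[-] asks=[-]
After op 7 [order #5] limit_sell(price=95, qty=2): fills=none; bids=[-] asks=[#5:2@95]
After op 8 [order #6] limit_sell(price=98, qty=3): fills=none; bids=[-] asks=[#5:2@95 #6:3@98]
After op 9 [order #7] limit_sell(price=100, qty=9): fills=none; bids=[-] asks=[#5:2@95 #6:3@98 #7:9@100]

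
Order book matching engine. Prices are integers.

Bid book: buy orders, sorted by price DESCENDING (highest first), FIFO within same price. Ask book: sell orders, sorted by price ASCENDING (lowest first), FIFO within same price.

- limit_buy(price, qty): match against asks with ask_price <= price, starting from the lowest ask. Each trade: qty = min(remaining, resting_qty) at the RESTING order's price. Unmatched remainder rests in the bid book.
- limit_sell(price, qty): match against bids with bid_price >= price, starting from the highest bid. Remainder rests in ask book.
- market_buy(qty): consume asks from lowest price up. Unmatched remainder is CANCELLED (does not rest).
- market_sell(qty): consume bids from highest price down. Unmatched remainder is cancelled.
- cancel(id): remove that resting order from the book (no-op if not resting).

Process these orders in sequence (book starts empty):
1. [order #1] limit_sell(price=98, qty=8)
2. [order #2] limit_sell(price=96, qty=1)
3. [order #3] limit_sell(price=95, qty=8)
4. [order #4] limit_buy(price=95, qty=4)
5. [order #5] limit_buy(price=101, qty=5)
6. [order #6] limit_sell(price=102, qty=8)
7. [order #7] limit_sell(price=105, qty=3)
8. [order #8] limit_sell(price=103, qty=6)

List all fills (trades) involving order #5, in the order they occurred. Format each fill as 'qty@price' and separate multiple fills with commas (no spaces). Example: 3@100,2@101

After op 1 [order #1] limit_sell(price=98, qty=8): fills=none; bids=[-] asks=[#1:8@98]
After op 2 [order #2] limit_sell(price=96, qty=1): fills=none; bids=[-] asks=[#2:1@96 #1:8@98]
After op 3 [order #3] limit_sell(price=95, qty=8): fills=none; bids=[-] asks=[#3:8@95 #2:1@96 #1:8@98]
After op 4 [order #4] limit_buy(price=95, qty=4): fills=#4x#3:4@95; bids=[-] asks=[#3:4@95 #2:1@96 #1:8@98]
After op 5 [order #5] limit_buy(price=101, qty=5): fills=#5x#3:4@95 #5x#2:1@96; bids=[-] asks=[#1:8@98]
After op 6 [order #6] limit_sell(price=102, qty=8): fills=none; bids=[-] asks=[#1:8@98 #6:8@102]
After op 7 [order #7] limit_sell(price=105, qty=3): fills=none; bids=[-] asks=[#1:8@98 #6:8@102 #7:3@105]
After op 8 [order #8] limit_sell(price=103, qty=6): fills=none; bids=[-] asks=[#1:8@98 #6:8@102 #8:6@103 #7:3@105]

Answer: 4@95,1@96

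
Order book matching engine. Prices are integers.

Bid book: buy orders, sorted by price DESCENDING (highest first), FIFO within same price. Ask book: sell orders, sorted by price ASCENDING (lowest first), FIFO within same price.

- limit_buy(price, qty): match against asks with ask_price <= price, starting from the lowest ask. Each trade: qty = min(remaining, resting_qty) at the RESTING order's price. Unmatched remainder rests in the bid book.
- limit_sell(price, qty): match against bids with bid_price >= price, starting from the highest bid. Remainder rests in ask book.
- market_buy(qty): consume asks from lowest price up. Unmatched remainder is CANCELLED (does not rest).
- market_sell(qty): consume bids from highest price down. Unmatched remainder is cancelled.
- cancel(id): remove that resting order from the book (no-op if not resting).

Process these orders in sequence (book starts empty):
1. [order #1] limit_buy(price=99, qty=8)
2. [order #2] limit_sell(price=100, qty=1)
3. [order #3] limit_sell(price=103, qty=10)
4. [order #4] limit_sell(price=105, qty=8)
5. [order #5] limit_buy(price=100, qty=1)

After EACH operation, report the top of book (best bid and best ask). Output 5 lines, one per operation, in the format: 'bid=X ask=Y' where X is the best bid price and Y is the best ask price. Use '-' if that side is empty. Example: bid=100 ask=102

After op 1 [order #1] limit_buy(price=99, qty=8): fills=none; bids=[#1:8@99] asks=[-]
After op 2 [order #2] limit_sell(price=100, qty=1): fills=none; bids=[#1:8@99] asks=[#2:1@100]
After op 3 [order #3] limit_sell(price=103, qty=10): fills=none; bids=[#1:8@99] asks=[#2:1@100 #3:10@103]
After op 4 [order #4] limit_sell(price=105, qty=8): fills=none; bids=[#1:8@99] asks=[#2:1@100 #3:10@103 #4:8@105]
After op 5 [order #5] limit_buy(price=100, qty=1): fills=#5x#2:1@100; bids=[#1:8@99] asks=[#3:10@103 #4:8@105]

Answer: bid=99 ask=-
bid=99 ask=100
bid=99 ask=100
bid=99 ask=100
bid=99 ask=103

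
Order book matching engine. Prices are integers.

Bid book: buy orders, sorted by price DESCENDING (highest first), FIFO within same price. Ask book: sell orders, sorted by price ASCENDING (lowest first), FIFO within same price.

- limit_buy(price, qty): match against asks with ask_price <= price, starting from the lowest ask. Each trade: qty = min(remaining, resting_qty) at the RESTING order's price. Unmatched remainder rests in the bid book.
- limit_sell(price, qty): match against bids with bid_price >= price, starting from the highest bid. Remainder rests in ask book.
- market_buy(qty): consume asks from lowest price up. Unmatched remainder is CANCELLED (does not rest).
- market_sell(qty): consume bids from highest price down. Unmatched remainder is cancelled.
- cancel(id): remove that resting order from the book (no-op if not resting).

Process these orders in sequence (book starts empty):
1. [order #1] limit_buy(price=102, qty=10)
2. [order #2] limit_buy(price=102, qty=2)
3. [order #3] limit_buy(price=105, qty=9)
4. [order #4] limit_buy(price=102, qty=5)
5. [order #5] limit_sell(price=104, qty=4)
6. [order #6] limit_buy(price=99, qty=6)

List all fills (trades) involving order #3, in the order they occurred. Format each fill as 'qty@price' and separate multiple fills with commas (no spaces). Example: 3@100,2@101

After op 1 [order #1] limit_buy(price=102, qty=10): fills=none; bids=[#1:10@102] asks=[-]
After op 2 [order #2] limit_buy(price=102, qty=2): fills=none; bids=[#1:10@102 #2:2@102] asks=[-]
After op 3 [order #3] limit_buy(price=105, qty=9): fills=none; bids=[#3:9@105 #1:10@102 #2:2@102] asks=[-]
After op 4 [order #4] limit_buy(price=102, qty=5): fills=none; bids=[#3:9@105 #1:10@102 #2:2@102 #4:5@102] asks=[-]
After op 5 [order #5] limit_sell(price=104, qty=4): fills=#3x#5:4@105; bids=[#3:5@105 #1:10@102 #2:2@102 #4:5@102] asks=[-]
After op 6 [order #6] limit_buy(price=99, qty=6): fills=none; bids=[#3:5@105 #1:10@102 #2:2@102 #4:5@102 #6:6@99] asks=[-]

Answer: 4@105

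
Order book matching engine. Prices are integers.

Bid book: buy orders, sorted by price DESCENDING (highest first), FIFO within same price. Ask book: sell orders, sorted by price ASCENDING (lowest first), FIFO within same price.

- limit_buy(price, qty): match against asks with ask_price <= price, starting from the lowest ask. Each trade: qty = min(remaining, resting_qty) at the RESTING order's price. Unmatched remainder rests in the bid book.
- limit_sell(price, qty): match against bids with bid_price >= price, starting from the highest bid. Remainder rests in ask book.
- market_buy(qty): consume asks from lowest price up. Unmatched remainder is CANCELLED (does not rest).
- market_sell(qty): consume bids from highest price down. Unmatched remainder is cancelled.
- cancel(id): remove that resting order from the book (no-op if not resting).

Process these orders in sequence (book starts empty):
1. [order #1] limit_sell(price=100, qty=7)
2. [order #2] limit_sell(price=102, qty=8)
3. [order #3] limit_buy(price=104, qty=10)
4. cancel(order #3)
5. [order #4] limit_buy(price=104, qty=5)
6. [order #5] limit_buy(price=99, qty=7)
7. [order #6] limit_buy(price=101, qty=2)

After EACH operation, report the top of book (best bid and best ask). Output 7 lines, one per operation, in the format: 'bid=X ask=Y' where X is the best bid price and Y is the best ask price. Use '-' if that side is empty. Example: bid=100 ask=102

After op 1 [order #1] limit_sell(price=100, qty=7): fills=none; bids=[-] asks=[#1:7@100]
After op 2 [order #2] limit_sell(price=102, qty=8): fills=none; bids=[-] asks=[#1:7@100 #2:8@102]
After op 3 [order #3] limit_buy(price=104, qty=10): fills=#3x#1:7@100 #3x#2:3@102; bids=[-] asks=[#2:5@102]
After op 4 cancel(order #3): fills=none; bids=[-] asks=[#2:5@102]
After op 5 [order #4] limit_buy(price=104, qty=5): fills=#4x#2:5@102; bids=[-] asks=[-]
After op 6 [order #5] limit_buy(price=99, qty=7): fills=none; bids=[#5:7@99] asks=[-]
After op 7 [order #6] limit_buy(price=101, qty=2): fills=none; bids=[#6:2@101 #5:7@99] asks=[-]

Answer: bid=- ask=100
bid=- ask=100
bid=- ask=102
bid=- ask=102
bid=- ask=-
bid=99 ask=-
bid=101 ask=-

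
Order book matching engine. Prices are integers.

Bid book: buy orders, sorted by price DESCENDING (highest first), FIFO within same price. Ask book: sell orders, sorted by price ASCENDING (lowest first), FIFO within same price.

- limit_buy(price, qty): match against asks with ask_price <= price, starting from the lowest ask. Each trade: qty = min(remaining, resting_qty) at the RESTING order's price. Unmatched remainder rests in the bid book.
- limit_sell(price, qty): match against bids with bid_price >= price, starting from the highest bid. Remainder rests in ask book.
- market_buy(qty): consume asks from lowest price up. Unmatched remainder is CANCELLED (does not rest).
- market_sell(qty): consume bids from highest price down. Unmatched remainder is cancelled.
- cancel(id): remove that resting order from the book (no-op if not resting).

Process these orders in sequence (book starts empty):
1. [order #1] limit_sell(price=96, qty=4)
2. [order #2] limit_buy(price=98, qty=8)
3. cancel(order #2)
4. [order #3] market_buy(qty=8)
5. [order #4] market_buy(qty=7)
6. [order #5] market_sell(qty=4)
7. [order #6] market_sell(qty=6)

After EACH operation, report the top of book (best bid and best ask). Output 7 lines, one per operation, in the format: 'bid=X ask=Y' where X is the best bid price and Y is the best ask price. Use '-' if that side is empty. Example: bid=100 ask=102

After op 1 [order #1] limit_sell(price=96, qty=4): fills=none; bids=[-] asks=[#1:4@96]
After op 2 [order #2] limit_buy(price=98, qty=8): fills=#2x#1:4@96; bids=[#2:4@98] asks=[-]
After op 3 cancel(order #2): fills=none; bids=[-] asks=[-]
After op 4 [order #3] market_buy(qty=8): fills=none; bids=[-] asks=[-]
After op 5 [order #4] market_buy(qty=7): fills=none; bids=[-] asks=[-]
After op 6 [order #5] market_sell(qty=4): fills=none; bids=[-] asks=[-]
After op 7 [order #6] market_sell(qty=6): fills=none; bids=[-] asks=[-]

Answer: bid=- ask=96
bid=98 ask=-
bid=- ask=-
bid=- ask=-
bid=- ask=-
bid=- ask=-
bid=- ask=-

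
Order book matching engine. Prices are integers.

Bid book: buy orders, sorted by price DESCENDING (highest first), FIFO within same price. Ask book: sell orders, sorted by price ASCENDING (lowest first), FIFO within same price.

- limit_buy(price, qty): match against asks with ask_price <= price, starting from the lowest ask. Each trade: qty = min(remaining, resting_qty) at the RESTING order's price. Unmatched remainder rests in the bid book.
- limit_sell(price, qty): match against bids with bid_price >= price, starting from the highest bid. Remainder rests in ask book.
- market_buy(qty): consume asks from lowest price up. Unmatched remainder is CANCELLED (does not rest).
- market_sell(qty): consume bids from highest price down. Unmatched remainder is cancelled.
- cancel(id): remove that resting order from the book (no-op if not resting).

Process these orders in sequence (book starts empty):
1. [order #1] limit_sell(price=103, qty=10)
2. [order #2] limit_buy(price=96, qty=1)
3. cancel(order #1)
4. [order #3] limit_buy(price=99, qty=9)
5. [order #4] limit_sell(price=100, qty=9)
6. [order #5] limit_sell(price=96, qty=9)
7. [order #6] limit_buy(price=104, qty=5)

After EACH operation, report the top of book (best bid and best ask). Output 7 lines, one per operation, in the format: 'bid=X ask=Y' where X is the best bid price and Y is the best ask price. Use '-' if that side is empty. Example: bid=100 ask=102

After op 1 [order #1] limit_sell(price=103, qty=10): fills=none; bids=[-] asks=[#1:10@103]
After op 2 [order #2] limit_buy(price=96, qty=1): fills=none; bids=[#2:1@96] asks=[#1:10@103]
After op 3 cancel(order #1): fills=none; bids=[#2:1@96] asks=[-]
After op 4 [order #3] limit_buy(price=99, qty=9): fills=none; bids=[#3:9@99 #2:1@96] asks=[-]
After op 5 [order #4] limit_sell(price=100, qty=9): fills=none; bids=[#3:9@99 #2:1@96] asks=[#4:9@100]
After op 6 [order #5] limit_sell(price=96, qty=9): fills=#3x#5:9@99; bids=[#2:1@96] asks=[#4:9@100]
After op 7 [order #6] limit_buy(price=104, qty=5): fills=#6x#4:5@100; bids=[#2:1@96] asks=[#4:4@100]

Answer: bid=- ask=103
bid=96 ask=103
bid=96 ask=-
bid=99 ask=-
bid=99 ask=100
bid=96 ask=100
bid=96 ask=100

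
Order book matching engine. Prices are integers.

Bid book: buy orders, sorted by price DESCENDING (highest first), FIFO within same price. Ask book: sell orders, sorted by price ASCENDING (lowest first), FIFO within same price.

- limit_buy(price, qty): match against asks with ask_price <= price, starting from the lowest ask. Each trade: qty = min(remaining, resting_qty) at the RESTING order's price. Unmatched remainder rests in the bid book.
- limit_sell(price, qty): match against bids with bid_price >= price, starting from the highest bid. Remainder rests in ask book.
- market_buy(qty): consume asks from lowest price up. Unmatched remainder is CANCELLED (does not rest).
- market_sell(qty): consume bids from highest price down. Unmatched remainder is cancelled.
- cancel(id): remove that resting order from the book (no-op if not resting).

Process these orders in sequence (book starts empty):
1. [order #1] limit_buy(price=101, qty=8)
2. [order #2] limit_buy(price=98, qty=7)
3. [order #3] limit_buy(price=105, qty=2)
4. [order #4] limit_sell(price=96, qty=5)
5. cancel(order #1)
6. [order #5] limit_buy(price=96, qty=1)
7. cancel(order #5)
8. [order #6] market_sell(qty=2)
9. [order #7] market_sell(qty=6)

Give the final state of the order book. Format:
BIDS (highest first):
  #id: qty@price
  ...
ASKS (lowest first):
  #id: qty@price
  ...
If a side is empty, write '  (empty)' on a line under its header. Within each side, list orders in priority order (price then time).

After op 1 [order #1] limit_buy(price=101, qty=8): fills=none; bids=[#1:8@101] asks=[-]
After op 2 [order #2] limit_buy(price=98, qty=7): fills=none; bids=[#1:8@101 #2:7@98] asks=[-]
After op 3 [order #3] limit_buy(price=105, qty=2): fills=none; bids=[#3:2@105 #1:8@101 #2:7@98] asks=[-]
After op 4 [order #4] limit_sell(price=96, qty=5): fills=#3x#4:2@105 #1x#4:3@101; bids=[#1:5@101 #2:7@98] asks=[-]
After op 5 cancel(order #1): fills=none; bids=[#2:7@98] asks=[-]
After op 6 [order #5] limit_buy(price=96, qty=1): fills=none; bids=[#2:7@98 #5:1@96] asks=[-]
After op 7 cancel(order #5): fills=none; bids=[#2:7@98] asks=[-]
After op 8 [order #6] market_sell(qty=2): fills=#2x#6:2@98; bids=[#2:5@98] asks=[-]
After op 9 [order #7] market_sell(qty=6): fills=#2x#7:5@98; bids=[-] asks=[-]

Answer: BIDS (highest first):
  (empty)
ASKS (lowest first):
  (empty)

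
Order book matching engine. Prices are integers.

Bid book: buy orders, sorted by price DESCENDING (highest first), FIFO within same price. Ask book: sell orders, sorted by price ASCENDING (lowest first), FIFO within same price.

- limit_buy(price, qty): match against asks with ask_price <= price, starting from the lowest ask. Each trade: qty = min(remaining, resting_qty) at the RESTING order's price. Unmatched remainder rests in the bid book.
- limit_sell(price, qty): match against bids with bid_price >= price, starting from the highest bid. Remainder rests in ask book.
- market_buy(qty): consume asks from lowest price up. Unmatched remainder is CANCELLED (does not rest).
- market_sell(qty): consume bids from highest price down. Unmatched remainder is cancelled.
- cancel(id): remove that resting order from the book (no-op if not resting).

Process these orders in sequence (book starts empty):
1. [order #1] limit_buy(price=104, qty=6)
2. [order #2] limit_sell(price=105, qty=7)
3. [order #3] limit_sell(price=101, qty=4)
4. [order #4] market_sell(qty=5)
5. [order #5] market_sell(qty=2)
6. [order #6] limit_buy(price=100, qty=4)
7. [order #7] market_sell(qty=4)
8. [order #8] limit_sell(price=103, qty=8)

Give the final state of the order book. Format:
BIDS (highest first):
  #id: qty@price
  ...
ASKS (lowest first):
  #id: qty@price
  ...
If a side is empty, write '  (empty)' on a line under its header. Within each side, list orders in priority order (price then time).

Answer: BIDS (highest first):
  (empty)
ASKS (lowest first):
  #8: 8@103
  #2: 7@105

Derivation:
After op 1 [order #1] limit_buy(price=104, qty=6): fills=none; bids=[#1:6@104] asks=[-]
After op 2 [order #2] limit_sell(price=105, qty=7): fills=none; bids=[#1:6@104] asks=[#2:7@105]
After op 3 [order #3] limit_sell(price=101, qty=4): fills=#1x#3:4@104; bids=[#1:2@104] asks=[#2:7@105]
After op 4 [order #4] market_sell(qty=5): fills=#1x#4:2@104; bids=[-] asks=[#2:7@105]
After op 5 [order #5] market_sell(qty=2): fills=none; bids=[-] asks=[#2:7@105]
After op 6 [order #6] limit_buy(price=100, qty=4): fills=none; bids=[#6:4@100] asks=[#2:7@105]
After op 7 [order #7] market_sell(qty=4): fills=#6x#7:4@100; bids=[-] asks=[#2:7@105]
After op 8 [order #8] limit_sell(price=103, qty=8): fills=none; bids=[-] asks=[#8:8@103 #2:7@105]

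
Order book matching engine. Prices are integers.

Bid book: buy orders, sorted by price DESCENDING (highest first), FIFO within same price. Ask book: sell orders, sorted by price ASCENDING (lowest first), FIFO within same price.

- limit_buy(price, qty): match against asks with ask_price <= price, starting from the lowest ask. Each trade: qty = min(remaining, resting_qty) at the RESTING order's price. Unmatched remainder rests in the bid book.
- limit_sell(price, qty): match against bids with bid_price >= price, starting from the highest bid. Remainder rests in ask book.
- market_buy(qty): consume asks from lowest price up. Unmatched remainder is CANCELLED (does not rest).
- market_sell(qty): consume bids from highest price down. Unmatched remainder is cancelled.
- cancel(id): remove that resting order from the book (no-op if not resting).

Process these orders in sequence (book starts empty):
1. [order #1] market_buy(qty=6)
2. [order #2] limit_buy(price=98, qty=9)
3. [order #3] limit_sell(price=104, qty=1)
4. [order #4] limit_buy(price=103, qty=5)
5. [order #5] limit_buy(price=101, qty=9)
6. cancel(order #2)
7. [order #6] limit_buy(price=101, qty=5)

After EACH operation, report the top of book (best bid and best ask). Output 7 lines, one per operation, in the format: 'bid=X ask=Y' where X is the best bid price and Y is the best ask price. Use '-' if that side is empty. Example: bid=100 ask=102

After op 1 [order #1] market_buy(qty=6): fills=none; bids=[-] asks=[-]
After op 2 [order #2] limit_buy(price=98, qty=9): fills=none; bids=[#2:9@98] asks=[-]
After op 3 [order #3] limit_sell(price=104, qty=1): fills=none; bids=[#2:9@98] asks=[#3:1@104]
After op 4 [order #4] limit_buy(price=103, qty=5): fills=none; bids=[#4:5@103 #2:9@98] asks=[#3:1@104]
After op 5 [order #5] limit_buy(price=101, qty=9): fills=none; bids=[#4:5@103 #5:9@101 #2:9@98] asks=[#3:1@104]
After op 6 cancel(order #2): fills=none; bids=[#4:5@103 #5:9@101] asks=[#3:1@104]
After op 7 [order #6] limit_buy(price=101, qty=5): fills=none; bids=[#4:5@103 #5:9@101 #6:5@101] asks=[#3:1@104]

Answer: bid=- ask=-
bid=98 ask=-
bid=98 ask=104
bid=103 ask=104
bid=103 ask=104
bid=103 ask=104
bid=103 ask=104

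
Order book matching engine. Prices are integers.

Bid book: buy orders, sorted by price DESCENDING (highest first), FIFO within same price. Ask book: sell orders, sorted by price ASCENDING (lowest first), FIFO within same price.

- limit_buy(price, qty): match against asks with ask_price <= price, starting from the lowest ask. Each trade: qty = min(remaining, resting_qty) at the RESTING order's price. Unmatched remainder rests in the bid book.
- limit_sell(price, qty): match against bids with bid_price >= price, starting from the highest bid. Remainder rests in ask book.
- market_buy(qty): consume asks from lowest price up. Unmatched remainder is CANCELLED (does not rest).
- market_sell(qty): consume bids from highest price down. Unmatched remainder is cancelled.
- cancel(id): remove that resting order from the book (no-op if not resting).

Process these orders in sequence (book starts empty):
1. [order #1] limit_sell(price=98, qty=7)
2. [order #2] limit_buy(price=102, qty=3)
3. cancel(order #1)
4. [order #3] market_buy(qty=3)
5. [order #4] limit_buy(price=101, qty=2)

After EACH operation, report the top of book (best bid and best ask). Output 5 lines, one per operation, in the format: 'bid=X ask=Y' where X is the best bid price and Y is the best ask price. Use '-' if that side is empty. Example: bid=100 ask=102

Answer: bid=- ask=98
bid=- ask=98
bid=- ask=-
bid=- ask=-
bid=101 ask=-

Derivation:
After op 1 [order #1] limit_sell(price=98, qty=7): fills=none; bids=[-] asks=[#1:7@98]
After op 2 [order #2] limit_buy(price=102, qty=3): fills=#2x#1:3@98; bids=[-] asks=[#1:4@98]
After op 3 cancel(order #1): fills=none; bids=[-] asks=[-]
After op 4 [order #3] market_buy(qty=3): fills=none; bids=[-] asks=[-]
After op 5 [order #4] limit_buy(price=101, qty=2): fills=none; bids=[#4:2@101] asks=[-]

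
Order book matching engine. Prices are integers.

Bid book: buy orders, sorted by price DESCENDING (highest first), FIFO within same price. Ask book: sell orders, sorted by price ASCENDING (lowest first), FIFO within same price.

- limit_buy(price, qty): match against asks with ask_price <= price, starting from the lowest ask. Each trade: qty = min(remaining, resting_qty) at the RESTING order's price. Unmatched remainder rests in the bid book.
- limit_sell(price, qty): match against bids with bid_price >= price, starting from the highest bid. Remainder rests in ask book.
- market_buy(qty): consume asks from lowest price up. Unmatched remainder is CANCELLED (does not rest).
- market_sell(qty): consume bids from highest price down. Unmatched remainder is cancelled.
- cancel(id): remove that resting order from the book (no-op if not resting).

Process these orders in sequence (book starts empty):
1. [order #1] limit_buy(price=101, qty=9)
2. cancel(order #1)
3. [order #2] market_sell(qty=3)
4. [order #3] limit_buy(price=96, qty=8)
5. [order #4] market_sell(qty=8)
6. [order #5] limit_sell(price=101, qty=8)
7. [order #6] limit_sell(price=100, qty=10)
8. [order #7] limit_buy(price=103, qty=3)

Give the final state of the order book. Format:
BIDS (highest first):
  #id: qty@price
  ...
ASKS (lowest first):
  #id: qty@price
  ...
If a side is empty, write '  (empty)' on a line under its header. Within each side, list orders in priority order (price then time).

After op 1 [order #1] limit_buy(price=101, qty=9): fills=none; bids=[#1:9@101] asks=[-]
After op 2 cancel(order #1): fills=none; bids=[-] asks=[-]
After op 3 [order #2] market_sell(qty=3): fills=none; bids=[-] asks=[-]
After op 4 [order #3] limit_buy(price=96, qty=8): fills=none; bids=[#3:8@96] asks=[-]
After op 5 [order #4] market_sell(qty=8): fills=#3x#4:8@96; bids=[-] asks=[-]
After op 6 [order #5] limit_sell(price=101, qty=8): fills=none; bids=[-] asks=[#5:8@101]
After op 7 [order #6] limit_sell(price=100, qty=10): fills=none; bids=[-] asks=[#6:10@100 #5:8@101]
After op 8 [order #7] limit_buy(price=103, qty=3): fills=#7x#6:3@100; bids=[-] asks=[#6:7@100 #5:8@101]

Answer: BIDS (highest first):
  (empty)
ASKS (lowest first):
  #6: 7@100
  #5: 8@101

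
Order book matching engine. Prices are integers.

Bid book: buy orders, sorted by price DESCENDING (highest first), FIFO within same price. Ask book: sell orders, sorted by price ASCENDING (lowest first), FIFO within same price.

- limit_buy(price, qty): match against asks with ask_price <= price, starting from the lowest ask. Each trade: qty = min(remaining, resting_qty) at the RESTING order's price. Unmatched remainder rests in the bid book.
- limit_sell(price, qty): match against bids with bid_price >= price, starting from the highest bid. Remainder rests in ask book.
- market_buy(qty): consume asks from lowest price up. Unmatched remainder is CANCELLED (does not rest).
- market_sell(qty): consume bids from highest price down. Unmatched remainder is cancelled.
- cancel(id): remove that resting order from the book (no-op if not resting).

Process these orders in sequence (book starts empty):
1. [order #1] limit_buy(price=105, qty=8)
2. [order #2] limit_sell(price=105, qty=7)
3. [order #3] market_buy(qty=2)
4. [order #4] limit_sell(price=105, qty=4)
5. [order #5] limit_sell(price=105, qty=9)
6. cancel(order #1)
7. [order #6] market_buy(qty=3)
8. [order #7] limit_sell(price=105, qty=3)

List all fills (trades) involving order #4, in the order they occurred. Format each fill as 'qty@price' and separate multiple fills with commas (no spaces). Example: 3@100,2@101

Answer: 1@105,3@105

Derivation:
After op 1 [order #1] limit_buy(price=105, qty=8): fills=none; bids=[#1:8@105] asks=[-]
After op 2 [order #2] limit_sell(price=105, qty=7): fills=#1x#2:7@105; bids=[#1:1@105] asks=[-]
After op 3 [order #3] market_buy(qty=2): fills=none; bids=[#1:1@105] asks=[-]
After op 4 [order #4] limit_sell(price=105, qty=4): fills=#1x#4:1@105; bids=[-] asks=[#4:3@105]
After op 5 [order #5] limit_sell(price=105, qty=9): fills=none; bids=[-] asks=[#4:3@105 #5:9@105]
After op 6 cancel(order #1): fills=none; bids=[-] asks=[#4:3@105 #5:9@105]
After op 7 [order #6] market_buy(qty=3): fills=#6x#4:3@105; bids=[-] asks=[#5:9@105]
After op 8 [order #7] limit_sell(price=105, qty=3): fills=none; bids=[-] asks=[#5:9@105 #7:3@105]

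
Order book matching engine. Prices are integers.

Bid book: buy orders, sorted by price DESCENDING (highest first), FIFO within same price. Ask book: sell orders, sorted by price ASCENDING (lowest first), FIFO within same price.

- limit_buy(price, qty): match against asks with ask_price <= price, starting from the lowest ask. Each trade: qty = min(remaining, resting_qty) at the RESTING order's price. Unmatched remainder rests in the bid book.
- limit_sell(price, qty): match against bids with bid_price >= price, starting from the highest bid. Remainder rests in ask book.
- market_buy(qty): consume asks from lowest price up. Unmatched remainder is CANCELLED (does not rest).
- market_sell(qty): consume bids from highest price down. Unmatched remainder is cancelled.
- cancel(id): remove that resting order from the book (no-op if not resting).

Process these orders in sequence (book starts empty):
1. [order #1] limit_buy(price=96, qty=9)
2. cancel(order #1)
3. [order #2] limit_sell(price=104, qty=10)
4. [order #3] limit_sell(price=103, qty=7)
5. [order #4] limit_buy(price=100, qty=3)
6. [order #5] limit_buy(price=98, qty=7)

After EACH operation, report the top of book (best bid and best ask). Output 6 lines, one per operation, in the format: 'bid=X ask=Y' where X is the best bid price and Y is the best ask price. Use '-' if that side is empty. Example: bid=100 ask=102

After op 1 [order #1] limit_buy(price=96, qty=9): fills=none; bids=[#1:9@96] asks=[-]
After op 2 cancel(order #1): fills=none; bids=[-] asks=[-]
After op 3 [order #2] limit_sell(price=104, qty=10): fills=none; bids=[-] asks=[#2:10@104]
After op 4 [order #3] limit_sell(price=103, qty=7): fills=none; bids=[-] asks=[#3:7@103 #2:10@104]
After op 5 [order #4] limit_buy(price=100, qty=3): fills=none; bids=[#4:3@100] asks=[#3:7@103 #2:10@104]
After op 6 [order #5] limit_buy(price=98, qty=7): fills=none; bids=[#4:3@100 #5:7@98] asks=[#3:7@103 #2:10@104]

Answer: bid=96 ask=-
bid=- ask=-
bid=- ask=104
bid=- ask=103
bid=100 ask=103
bid=100 ask=103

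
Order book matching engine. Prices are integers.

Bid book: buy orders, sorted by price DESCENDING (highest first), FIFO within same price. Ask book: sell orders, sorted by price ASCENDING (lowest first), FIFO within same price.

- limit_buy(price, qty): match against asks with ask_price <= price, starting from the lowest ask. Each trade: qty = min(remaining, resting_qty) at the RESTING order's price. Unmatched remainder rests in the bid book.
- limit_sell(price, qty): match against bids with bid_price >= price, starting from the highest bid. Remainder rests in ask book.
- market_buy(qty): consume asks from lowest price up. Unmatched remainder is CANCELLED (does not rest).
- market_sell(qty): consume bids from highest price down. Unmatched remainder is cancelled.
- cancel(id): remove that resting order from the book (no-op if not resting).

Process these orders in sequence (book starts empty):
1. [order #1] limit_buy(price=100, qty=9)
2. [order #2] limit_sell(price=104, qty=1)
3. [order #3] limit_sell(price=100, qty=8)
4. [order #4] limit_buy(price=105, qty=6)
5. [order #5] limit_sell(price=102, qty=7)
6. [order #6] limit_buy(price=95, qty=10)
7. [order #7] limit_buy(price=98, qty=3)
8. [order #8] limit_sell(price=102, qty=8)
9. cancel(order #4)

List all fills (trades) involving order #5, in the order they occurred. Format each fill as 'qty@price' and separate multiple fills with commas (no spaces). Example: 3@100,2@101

After op 1 [order #1] limit_buy(price=100, qty=9): fills=none; bids=[#1:9@100] asks=[-]
After op 2 [order #2] limit_sell(price=104, qty=1): fills=none; bids=[#1:9@100] asks=[#2:1@104]
After op 3 [order #3] limit_sell(price=100, qty=8): fills=#1x#3:8@100; bids=[#1:1@100] asks=[#2:1@104]
After op 4 [order #4] limit_buy(price=105, qty=6): fills=#4x#2:1@104; bids=[#4:5@105 #1:1@100] asks=[-]
After op 5 [order #5] limit_sell(price=102, qty=7): fills=#4x#5:5@105; bids=[#1:1@100] asks=[#5:2@102]
After op 6 [order #6] limit_buy(price=95, qty=10): fills=none; bids=[#1:1@100 #6:10@95] asks=[#5:2@102]
After op 7 [order #7] limit_buy(price=98, qty=3): fills=none; bids=[#1:1@100 #7:3@98 #6:10@95] asks=[#5:2@102]
After op 8 [order #8] limit_sell(price=102, qty=8): fills=none; bids=[#1:1@100 #7:3@98 #6:10@95] asks=[#5:2@102 #8:8@102]
After op 9 cancel(order #4): fills=none; bids=[#1:1@100 #7:3@98 #6:10@95] asks=[#5:2@102 #8:8@102]

Answer: 5@105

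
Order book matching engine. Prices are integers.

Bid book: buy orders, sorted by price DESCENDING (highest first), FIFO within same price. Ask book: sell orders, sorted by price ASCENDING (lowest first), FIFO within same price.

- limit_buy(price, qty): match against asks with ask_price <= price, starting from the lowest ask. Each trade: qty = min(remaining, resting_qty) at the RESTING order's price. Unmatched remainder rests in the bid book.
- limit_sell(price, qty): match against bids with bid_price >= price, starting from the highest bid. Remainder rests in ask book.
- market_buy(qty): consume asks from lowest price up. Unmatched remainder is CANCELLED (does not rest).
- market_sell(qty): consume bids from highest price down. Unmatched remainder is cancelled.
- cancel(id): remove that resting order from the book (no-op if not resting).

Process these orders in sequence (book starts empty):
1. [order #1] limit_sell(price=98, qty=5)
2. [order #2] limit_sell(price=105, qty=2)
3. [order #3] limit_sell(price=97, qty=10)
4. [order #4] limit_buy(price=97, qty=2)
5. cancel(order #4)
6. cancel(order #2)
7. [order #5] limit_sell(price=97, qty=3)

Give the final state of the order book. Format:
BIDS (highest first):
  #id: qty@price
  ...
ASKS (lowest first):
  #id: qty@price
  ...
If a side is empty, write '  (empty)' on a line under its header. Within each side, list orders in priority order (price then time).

After op 1 [order #1] limit_sell(price=98, qty=5): fills=none; bids=[-] asks=[#1:5@98]
After op 2 [order #2] limit_sell(price=105, qty=2): fills=none; bids=[-] asks=[#1:5@98 #2:2@105]
After op 3 [order #3] limit_sell(price=97, qty=10): fills=none; bids=[-] asks=[#3:10@97 #1:5@98 #2:2@105]
After op 4 [order #4] limit_buy(price=97, qty=2): fills=#4x#3:2@97; bids=[-] asks=[#3:8@97 #1:5@98 #2:2@105]
After op 5 cancel(order #4): fills=none; bids=[-] asks=[#3:8@97 #1:5@98 #2:2@105]
After op 6 cancel(order #2): fills=none; bids=[-] asks=[#3:8@97 #1:5@98]
After op 7 [order #5] limit_sell(price=97, qty=3): fills=none; bids=[-] asks=[#3:8@97 #5:3@97 #1:5@98]

Answer: BIDS (highest first):
  (empty)
ASKS (lowest first):
  #3: 8@97
  #5: 3@97
  #1: 5@98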